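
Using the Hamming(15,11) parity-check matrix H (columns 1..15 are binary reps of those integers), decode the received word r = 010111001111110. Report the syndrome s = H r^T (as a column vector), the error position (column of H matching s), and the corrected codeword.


s = (0, 0, 1, 0)^T, error position = 2, corrected codeword c = 000111001111110

Compute s = H r^T mod 2 one row at a time:
  s_1 = 0 + 1 + 1 + 1 + 1 + 1 + 1 + 0 = 6 ≡ 0 (mod 2).
  s_2 = 1 + 1 + 1 + 0 + 1 + 1 + 1 + 0 = 6 ≡ 0 (mod 2).
  s_3 = 1 + 0 + 1 + 0 + 1 + 1 + 1 + 0 = 5 ≡ 1 (mod 2).
  s_4 = 0 + 0 + 1 + 0 + 1 + 1 + 1 + 0 = 4 ≡ 0 (mod 2).
s = (0, 0, 1, 0)^T — this equals column 2 of H (binary 0010), so error is at position 2.
Correct: flip bit 2 of r = 010111001111110 to get c = 000111001111110.


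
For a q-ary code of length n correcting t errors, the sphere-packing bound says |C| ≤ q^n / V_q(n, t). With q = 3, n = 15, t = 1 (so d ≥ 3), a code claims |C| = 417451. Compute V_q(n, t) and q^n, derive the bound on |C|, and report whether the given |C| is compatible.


V_q(n, t) = 31, q^n = 14348907, Hamming bound = 462867, |C| = 417451 ≤ bound (satisfied).

Step 1: Compute V_q(n, t) = Σ_{j=0}^1 C(n, j) (q−1)^j.
  j = 0: C(15,0)·(2)^0 = 1·1 = 1.
  j = 1: C(15,1)·(2)^1 = 15·2 = 30.
  V_q(n, t) = 1 + 30 = 31.
Step 2: q^n = 3^15 = 14348907.
Step 3: Hamming bound ⌊q^n / V_q(n,t)⌋ = ⌊14348907/31⌋ = 462867.
Step 4: Compare |C| = 417451 to 462867: satisfied.
The claimed |C| lies below the Hamming bound.


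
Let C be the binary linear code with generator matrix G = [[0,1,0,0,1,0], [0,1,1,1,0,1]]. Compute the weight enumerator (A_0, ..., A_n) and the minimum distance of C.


Weight distribution: A_0 = 1, A_2 = 1, A_4 = 2. Minimum distance d = 2.

Enumerate all 2^2 = 4 messages m ∈ F_2^2.
For each, compute codeword c = mG in F_2^6, then tally its weight.
  m = 00 → c = 000000, weight = 0.
  m = 10 → c = 010010, weight = 2.
  m = 01 → c = 011101, weight = 4.
  m = 11 → c = 001111, weight = 4.
Tally weights:
  weight 0: 1 codewords.
  weight 2: 1 codewords.
  weight 4: 2 codewords.
Minimum distance d = smallest w > 0 with A_w > 0 = 2.
Sanity: Σ A_w = 4 = 2^2 = 4 ✓.


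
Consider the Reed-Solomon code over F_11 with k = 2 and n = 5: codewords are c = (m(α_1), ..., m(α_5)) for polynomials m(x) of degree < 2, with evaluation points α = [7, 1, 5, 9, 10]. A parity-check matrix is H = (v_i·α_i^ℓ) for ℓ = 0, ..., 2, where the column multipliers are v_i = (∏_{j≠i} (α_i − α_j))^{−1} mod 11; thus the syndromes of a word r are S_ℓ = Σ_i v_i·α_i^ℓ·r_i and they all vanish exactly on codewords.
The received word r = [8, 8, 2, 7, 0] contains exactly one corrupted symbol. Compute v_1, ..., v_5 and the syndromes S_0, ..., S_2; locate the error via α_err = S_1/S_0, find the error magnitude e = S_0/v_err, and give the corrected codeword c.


S = (7, 5, 2), error at position 1, error magnitude e = 9, c = [10, 8, 2, 7, 0].

Step 1: column multipliers v_i = (∏_{j≠i}(α_i − α_j))^{−1} mod 11.
  i = 1 (α = 7): (7−1)(7−5)(7−9)(7−10) = 6·2·(−2)·(−3) = 72 ≡ 6, so v_1 = 6^{−1} = 2 (mod 11).
  i = 2 (α = 1): (1−7)(1−5)(1−9)(1−10) = (−6)·(−4)·(−8)·(−9) = 1728 ≡ 1, so v_2 = 1^{−1} = 1 (mod 11).
  i = 3 (α = 5): (5−7)(5−1)(5−9)(5−10) = (−2)·4·(−4)·(−5) = −160 ≡ 5, so v_3 = 5^{−1} = 9 (mod 11).
  i = 4 (α = 9): (9−7)(9−1)(9−5)(9−10) = 2·8·4·(−1) = −64 ≡ 2, so v_4 = 2^{−1} = 6 (mod 11).
  i = 5 (α = 10): (10−7)(10−1)(10−5)(10−9) = 3·9·5·1 = 135 ≡ 3, so v_5 = 3^{−1} = 4 (mod 11).
  v = [2, 1, 9, 6, 4].
Step 2: syndromes of r = [8, 8, 2, 7, 0] (all sums mod 11).
  S_0 = Σ v_i r_i = 2·8 + 1·8 + 9·2 + 6·7 + 4·0 = 84 ≡ 7.
  S_1 = Σ v_i α_i r_i = 2·7·8 + 1·1·8 + 9·5·2 + 6·9·7 + 4·10·0 = 588 ≡ 5.
  α_i^2 mod 11 = [5, 1, 3, 4, 1].
  S_2 = Σ v_i α_i^2 r_i = 2·5·8 + 1·1·8 + 9·3·2 + 6·4·7 + 4·1·0 = 310 ≡ 2.
  S = (7, 5, 2) ≠ 0, so r is not a codeword (an error is present).
Step 3: locate the error. For a single error e at position i, S_ℓ = v_i·e·α_i^ℓ, so α_err = S_1/S_0.
  S_0^{−1} = 7^{−1} = 8 (mod 11), so α_err = 5·8 = 40 ≡ 7 = α_1. Error position i = 1.
  Consistency check: S_2/S_1 = 2·9 = 18 ≡ 7 = α_err ✓ (single-error assumption holds).
Step 4: error magnitude e = S_0/v_1 = S_0·∏_{j≠1}(α_1 − α_j) = 7·6 = 42 ≡ 9 (mod 11).
Step 5: correct position 1: c_1 = r_1 − e = 8 − 9 ≡ 10 (mod 11). Hence c = [10, 8, 2, 7, 0].
  Check: interpolating c through the α_i gives m(x) = 4 + 4·x (degree < 2) with m(α_i) = c_i for every i, so c is indeed a codeword.


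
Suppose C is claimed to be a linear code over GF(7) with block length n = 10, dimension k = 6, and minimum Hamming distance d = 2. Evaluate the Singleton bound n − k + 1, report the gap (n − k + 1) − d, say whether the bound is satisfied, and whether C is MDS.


Singleton RHS = n − k + 1 = 5, slack = 3, bound satisfied, not MDS.

Singleton bound: d ≤ n − k + 1.
Here n = 10, k = 6, so n − k + 1 = 5.
Given d = 2, check d ≤ 5: YES.
Slack = (n − k + 1) − d = 3.
The code is NOT MDS (slack = 3 > 0).
Description: the claimed parameters are [10, 6, 2]_7; such a code would be non-MDS.


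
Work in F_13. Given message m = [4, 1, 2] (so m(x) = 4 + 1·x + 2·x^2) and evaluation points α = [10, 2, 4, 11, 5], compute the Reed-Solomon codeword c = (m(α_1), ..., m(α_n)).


c = [6, 1, 1, 10, 7]

Message polynomial: m(x) = 4 + 1·x + 2·x^2 (mod 13).
For each evaluation point α_i, compute m(α_i) mod 13:
  α_1 = 10: Horner steps 2 → 8 → 6, so m(10) = 6.
  α_2 = 2: Horner steps 2 → 5 → 1, so m(2) = 1.
  α_3 = 4: Horner steps 2 → 9 → 1, so m(4) = 1.
  α_4 = 11: Horner steps 2 → 10 → 10, so m(11) = 10.
  α_5 = 5: Horner steps 2 → 11 → 7, so m(5) = 7.
Codeword c = [6, 1, 1, 10, 7] ∈ F_13^5.


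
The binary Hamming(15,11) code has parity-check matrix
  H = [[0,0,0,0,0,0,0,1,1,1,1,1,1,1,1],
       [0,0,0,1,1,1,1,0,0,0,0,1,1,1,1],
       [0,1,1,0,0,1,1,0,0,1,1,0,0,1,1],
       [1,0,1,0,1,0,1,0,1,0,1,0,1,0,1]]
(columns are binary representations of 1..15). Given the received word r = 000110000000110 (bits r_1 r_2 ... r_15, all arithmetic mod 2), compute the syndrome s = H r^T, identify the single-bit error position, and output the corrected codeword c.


s = (0, 0, 1, 0)^T, error position = 2, corrected codeword c = 010110000000110

Compute s = H r^T mod 2 one row at a time:
  s_1 = 0 + 0 + 0 + 0 + 0 + 1 + 1 + 0 = 2 ≡ 0 (mod 2).
  s_2 = 1 + 1 + 0 + 0 + 0 + 1 + 1 + 0 = 4 ≡ 0 (mod 2).
  s_3 = 0 + 0 + 0 + 0 + 0 + 0 + 1 + 0 = 1 ≡ 1 (mod 2).
  s_4 = 0 + 0 + 1 + 0 + 0 + 0 + 1 + 0 = 2 ≡ 0 (mod 2).
s = (0, 0, 1, 0)^T — this equals column 2 of H (binary 0010), so error is at position 2.
Correct: flip bit 2 of r = 000110000000110 to get c = 010110000000110.


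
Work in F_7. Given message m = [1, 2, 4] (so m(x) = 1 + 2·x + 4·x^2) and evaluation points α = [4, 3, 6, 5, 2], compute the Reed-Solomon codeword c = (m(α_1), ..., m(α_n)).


c = [3, 1, 3, 6, 0]

Message polynomial: m(x) = 1 + 2·x + 4·x^2 (mod 7).
For each evaluation point α_i, compute m(α_i) mod 7:
  α_1 = 4: Horner steps 4 → 4 → 3, so m(4) = 3.
  α_2 = 3: Horner steps 4 → 0 → 1, so m(3) = 1.
  α_3 = 6: Horner steps 4 → 5 → 3, so m(6) = 3.
  α_4 = 5: Horner steps 4 → 1 → 6, so m(5) = 6.
  α_5 = 2: Horner steps 4 → 3 → 0, so m(2) = 0.
Codeword c = [3, 1, 3, 6, 0] ∈ F_7^5.


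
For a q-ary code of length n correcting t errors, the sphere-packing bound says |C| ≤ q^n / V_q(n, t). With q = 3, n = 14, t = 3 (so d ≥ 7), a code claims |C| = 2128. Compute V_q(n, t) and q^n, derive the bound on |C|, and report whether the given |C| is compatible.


V_q(n, t) = 3305, q^n = 4782969, Hamming bound = 1447, |C| = 2128 > bound (violated).

Step 1: Compute V_q(n, t) = Σ_{j=0}^3 C(n, j) (q−1)^j.
  j = 0: C(14,0)·(2)^0 = 1·1 = 1.
  j = 1: C(14,1)·(2)^1 = 14·2 = 28.
  j = 2: C(14,2)·(2)^2 = 91·4 = 364.
  j = 3: C(14,3)·(2)^3 = 364·8 = 2912.
  V_q(n, t) = 1 + 28 + 364 + 2912 = 3305.
Step 2: q^n = 3^14 = 4782969.
Step 3: Hamming bound ⌊q^n / V_q(n,t)⌋ = ⌊4782969/3305⌋ = 1447.
Step 4: Compare |C| = 2128 to 1447: violated.
The claimed |C| lies above the Hamming bound, so no 3-ary code of length 14 with d ≥ 7 can have 2128 codewords.


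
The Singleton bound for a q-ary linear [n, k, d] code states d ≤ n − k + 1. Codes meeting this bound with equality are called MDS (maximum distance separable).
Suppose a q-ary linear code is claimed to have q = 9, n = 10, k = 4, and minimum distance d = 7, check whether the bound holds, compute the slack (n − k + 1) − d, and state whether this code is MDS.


Singleton RHS = n − k + 1 = 7, slack = 0, bound satisfied, MDS.

Singleton bound: d ≤ n − k + 1.
Here n = 10, k = 4, so n − k + 1 = 7.
Given d = 7, check d ≤ 7: YES.
Slack = (n − k + 1) − d = 0.
The code is MDS (slack = 0).
Description: the claimed parameters are [10, 4, 7]_9; such a code would be MDS (meets Singleton bound).


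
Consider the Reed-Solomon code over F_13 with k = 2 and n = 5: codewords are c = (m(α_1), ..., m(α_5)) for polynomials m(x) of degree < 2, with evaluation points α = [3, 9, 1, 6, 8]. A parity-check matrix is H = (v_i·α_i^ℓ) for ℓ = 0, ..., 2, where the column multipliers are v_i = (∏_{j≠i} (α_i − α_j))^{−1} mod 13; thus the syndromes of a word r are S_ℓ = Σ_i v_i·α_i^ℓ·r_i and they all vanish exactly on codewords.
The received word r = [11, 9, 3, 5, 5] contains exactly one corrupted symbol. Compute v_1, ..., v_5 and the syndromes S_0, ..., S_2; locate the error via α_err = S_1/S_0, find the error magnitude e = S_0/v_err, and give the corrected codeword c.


S = (5, 4, 11), error at position 4, error magnitude e = 8, c = [11, 9, 3, 10, 5].

Step 1: column multipliers v_i = (∏_{j≠i}(α_i − α_j))^{−1} mod 13.
  i = 1 (α = 3): (3−9)(3−1)(3−6)(3−8) = (−6)·2·(−3)·(−5) = −180 ≡ 2, so v_1 = 2^{−1} = 7 (mod 13).
  i = 2 (α = 9): (9−3)(9−1)(9−6)(9−8) = 6·8·3·1 = 144 ≡ 1, so v_2 = 1^{−1} = 1 (mod 13).
  i = 3 (α = 1): (1−3)(1−9)(1−6)(1−8) = (−2)·(−8)·(−5)·(−7) = 560 ≡ 1, so v_3 = 1^{−1} = 1 (mod 13).
  i = 4 (α = 6): (6−3)(6−9)(6−1)(6−8) = 3·(−3)·5·(−2) = 90 ≡ 12, so v_4 = 12^{−1} = 12 (mod 13).
  i = 5 (α = 8): (8−3)(8−9)(8−1)(8−6) = 5·(−1)·7·2 = −70 ≡ 8, so v_5 = 8^{−1} = 5 (mod 13).
  v = [7, 1, 1, 12, 5].
Step 2: syndromes of r = [11, 9, 3, 5, 5] (all sums mod 13).
  S_0 = Σ v_i r_i = 7·11 + 1·9 + 1·3 + 12·5 + 5·5 = 174 ≡ 5.
  S_1 = Σ v_i α_i r_i = 7·3·11 + 1·9·9 + 1·1·3 + 12·6·5 + 5·8·5 = 875 ≡ 4.
  α_i^2 mod 13 = [9, 3, 1, 10, 12].
  S_2 = Σ v_i α_i^2 r_i = 7·9·11 + 1·3·9 + 1·1·3 + 12·10·5 + 5·12·5 = 1623 ≡ 11.
  S = (5, 4, 11) ≠ 0, so r is not a codeword (an error is present).
Step 3: locate the error. For a single error e at position i, S_ℓ = v_i·e·α_i^ℓ, so α_err = S_1/S_0.
  S_0^{−1} = 5^{−1} = 8 (mod 13), so α_err = 4·8 = 32 ≡ 6 = α_4. Error position i = 4.
  Consistency check: S_2/S_1 = 11·10 = 110 ≡ 6 = α_err ✓ (single-error assumption holds).
Step 4: error magnitude e = S_0/v_4 = S_0·∏_{j≠4}(α_4 − α_j) = 5·12 = 60 ≡ 8 (mod 13).
Step 5: correct position 4: c_4 = r_4 − e = 5 − 8 ≡ 10 (mod 13). Hence c = [11, 9, 3, 10, 5].
  Check: interpolating c through the α_i gives m(x) = 12 + 4·x (degree < 2) with m(α_i) = c_i for every i, so c is indeed a codeword.


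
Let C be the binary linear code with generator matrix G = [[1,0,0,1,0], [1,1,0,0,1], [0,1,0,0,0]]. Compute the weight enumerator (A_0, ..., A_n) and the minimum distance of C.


Weight distribution: A_0 = 1, A_1 = 1, A_2 = 3, A_3 = 3. Minimum distance d = 1.

Enumerate all 2^3 = 8 messages m ∈ F_2^3.
For each, compute codeword c = mG in F_2^5, then tally its weight.
  m = 000 → c = 00000, weight = 0.
  m = 100 → c = 10010, weight = 2.
  m = 010 → c = 11001, weight = 3.
  m = 110 → c = 01011, weight = 3.
  m = 001 → c = 01000, weight = 1.
  m = 101 → c = 11010, weight = 3.
  m = 011 → c = 10001, weight = 2.
  m = 111 → c = 00011, weight = 2.
Tally weights:
  weight 0: 1 codewords.
  weight 1: 1 codewords.
  weight 2: 3 codewords.
  weight 3: 3 codewords.
Minimum distance d = smallest w > 0 with A_w > 0 = 1.
Sanity: Σ A_w = 8 = 2^3 = 8 ✓.


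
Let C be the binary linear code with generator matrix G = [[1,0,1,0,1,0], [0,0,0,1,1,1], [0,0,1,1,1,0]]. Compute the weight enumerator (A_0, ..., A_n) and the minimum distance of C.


Weight distribution: A_0 = 1, A_2 = 2, A_3 = 4, A_4 = 1. Minimum distance d = 2.

Enumerate all 2^3 = 8 messages m ∈ F_2^3.
For each, compute codeword c = mG in F_2^6, then tally its weight.
  m = 000 → c = 000000, weight = 0.
  m = 100 → c = 101010, weight = 3.
  m = 010 → c = 000111, weight = 3.
  m = 110 → c = 101101, weight = 4.
  m = 001 → c = 001110, weight = 3.
  m = 101 → c = 100100, weight = 2.
  m = 011 → c = 001001, weight = 2.
  m = 111 → c = 100011, weight = 3.
Tally weights:
  weight 0: 1 codewords.
  weight 2: 2 codewords.
  weight 3: 4 codewords.
  weight 4: 1 codewords.
Minimum distance d = smallest w > 0 with A_w > 0 = 2.
Sanity: Σ A_w = 8 = 2^3 = 8 ✓.


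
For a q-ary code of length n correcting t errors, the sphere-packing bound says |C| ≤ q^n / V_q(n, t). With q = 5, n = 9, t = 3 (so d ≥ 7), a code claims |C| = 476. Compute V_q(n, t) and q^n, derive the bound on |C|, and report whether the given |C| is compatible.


V_q(n, t) = 5989, q^n = 1953125, Hamming bound = 326, |C| = 476 > bound (violated).

Step 1: Compute V_q(n, t) = Σ_{j=0}^3 C(n, j) (q−1)^j.
  j = 0: C(9,0)·(4)^0 = 1·1 = 1.
  j = 1: C(9,1)·(4)^1 = 9·4 = 36.
  j = 2: C(9,2)·(4)^2 = 36·16 = 576.
  j = 3: C(9,3)·(4)^3 = 84·64 = 5376.
  V_q(n, t) = 1 + 36 + 576 + 5376 = 5989.
Step 2: q^n = 5^9 = 1953125.
Step 3: Hamming bound ⌊q^n / V_q(n,t)⌋ = ⌊1953125/5989⌋ = 326.
Step 4: Compare |C| = 476 to 326: violated.
The claimed |C| lies above the Hamming bound, so no 5-ary code of length 9 with d ≥ 7 can have 476 codewords.


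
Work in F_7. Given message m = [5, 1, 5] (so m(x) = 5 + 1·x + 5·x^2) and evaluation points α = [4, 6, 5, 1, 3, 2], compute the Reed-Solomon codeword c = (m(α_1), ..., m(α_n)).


c = [5, 2, 2, 4, 4, 6]

Message polynomial: m(x) = 5 + 1·x + 5·x^2 (mod 7).
For each evaluation point α_i, compute m(α_i) mod 7:
  α_1 = 4: Horner steps 5 → 0 → 5, so m(4) = 5.
  α_2 = 6: Horner steps 5 → 3 → 2, so m(6) = 2.
  α_3 = 5: Horner steps 5 → 5 → 2, so m(5) = 2.
  α_4 = 1: Horner steps 5 → 6 → 4, so m(1) = 4.
  α_5 = 3: Horner steps 5 → 2 → 4, so m(3) = 4.
  α_6 = 2: Horner steps 5 → 4 → 6, so m(2) = 6.
Codeword c = [5, 2, 2, 4, 4, 6] ∈ F_7^6.


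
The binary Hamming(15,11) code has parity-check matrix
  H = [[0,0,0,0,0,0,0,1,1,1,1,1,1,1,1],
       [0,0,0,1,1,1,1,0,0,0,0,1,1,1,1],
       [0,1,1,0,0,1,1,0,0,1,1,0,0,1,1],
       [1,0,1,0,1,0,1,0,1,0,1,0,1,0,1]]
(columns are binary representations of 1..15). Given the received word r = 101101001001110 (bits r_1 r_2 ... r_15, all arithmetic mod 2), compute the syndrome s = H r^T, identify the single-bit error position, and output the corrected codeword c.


s = (0, 1, 1, 0)^T, error position = 6, corrected codeword c = 101100001001110

Compute s = H r^T mod 2 one row at a time:
  s_1 = 0 + 1 + 0 + 0 + 1 + 1 + 1 + 0 = 4 ≡ 0 (mod 2).
  s_2 = 1 + 0 + 1 + 0 + 1 + 1 + 1 + 0 = 5 ≡ 1 (mod 2).
  s_3 = 0 + 1 + 1 + 0 + 0 + 0 + 1 + 0 = 3 ≡ 1 (mod 2).
  s_4 = 1 + 1 + 0 + 0 + 1 + 0 + 1 + 0 = 4 ≡ 0 (mod 2).
s = (0, 1, 1, 0)^T — this equals column 6 of H (binary 0110), so error is at position 6.
Correct: flip bit 6 of r = 101101001001110 to get c = 101100001001110.


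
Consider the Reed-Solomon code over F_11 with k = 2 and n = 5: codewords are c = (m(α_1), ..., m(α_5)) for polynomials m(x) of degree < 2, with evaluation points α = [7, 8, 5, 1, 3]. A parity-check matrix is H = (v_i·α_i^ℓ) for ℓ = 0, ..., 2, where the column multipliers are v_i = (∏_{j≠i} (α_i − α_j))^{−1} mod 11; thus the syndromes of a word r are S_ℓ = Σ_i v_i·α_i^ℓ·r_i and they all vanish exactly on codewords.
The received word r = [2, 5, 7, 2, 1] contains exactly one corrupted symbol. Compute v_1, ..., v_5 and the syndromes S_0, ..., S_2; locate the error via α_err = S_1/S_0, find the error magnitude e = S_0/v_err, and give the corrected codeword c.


S = (3, 3, 3), error at position 4, error magnitude e = 7, c = [2, 5, 7, 6, 1].

Step 1: column multipliers v_i = (∏_{j≠i}(α_i − α_j))^{−1} mod 11.
  i = 1 (α = 7): (7−8)(7−5)(7−1)(7−3) = (−1)·2·6·4 = −48 ≡ 7, so v_1 = 7^{−1} = 8 (mod 11).
  i = 2 (α = 8): (8−7)(8−5)(8−1)(8−3) = 1·3·7·5 = 105 ≡ 6, so v_2 = 6^{−1} = 2 (mod 11).
  i = 3 (α = 5): (5−7)(5−8)(5−1)(5−3) = (−2)·(−3)·4·2 = 48 ≡ 4, so v_3 = 4^{−1} = 3 (mod 11).
  i = 4 (α = 1): (1−7)(1−8)(1−5)(1−3) = (−6)·(−7)·(−4)·(−2) = 336 ≡ 6, so v_4 = 6^{−1} = 2 (mod 11).
  i = 5 (α = 3): (3−7)(3−8)(3−5)(3−1) = (−4)·(−5)·(−2)·2 = −80 ≡ 8, so v_5 = 8^{−1} = 7 (mod 11).
  v = [8, 2, 3, 2, 7].
Step 2: syndromes of r = [2, 5, 7, 2, 1] (all sums mod 11).
  S_0 = Σ v_i r_i = 8·2 + 2·5 + 3·7 + 2·2 + 7·1 = 58 ≡ 3.
  S_1 = Σ v_i α_i r_i = 8·7·2 + 2·8·5 + 3·5·7 + 2·1·2 + 7·3·1 = 322 ≡ 3.
  α_i^2 mod 11 = [5, 9, 3, 1, 9].
  S_2 = Σ v_i α_i^2 r_i = 8·5·2 + 2·9·5 + 3·3·7 + 2·1·2 + 7·9·1 = 300 ≡ 3.
  S = (3, 3, 3) ≠ 0, so r is not a codeword (an error is present).
Step 3: locate the error. For a single error e at position i, S_ℓ = v_i·e·α_i^ℓ, so α_err = S_1/S_0.
  S_0^{−1} = 3^{−1} = 4 (mod 11), so α_err = 3·4 = 12 ≡ 1 = α_4. Error position i = 4.
  Consistency check: S_2/S_1 = 3·4 = 12 ≡ 1 = α_err ✓ (single-error assumption holds).
Step 4: error magnitude e = S_0/v_4 = S_0·∏_{j≠4}(α_4 − α_j) = 3·6 = 18 ≡ 7 (mod 11).
Step 5: correct position 4: c_4 = r_4 − e = 2 − 7 ≡ 6 (mod 11). Hence c = [2, 5, 7, 6, 1].
  Check: interpolating c through the α_i gives m(x) = 3 + 3·x (degree < 2) with m(α_i) = c_i for every i, so c is indeed a codeword.


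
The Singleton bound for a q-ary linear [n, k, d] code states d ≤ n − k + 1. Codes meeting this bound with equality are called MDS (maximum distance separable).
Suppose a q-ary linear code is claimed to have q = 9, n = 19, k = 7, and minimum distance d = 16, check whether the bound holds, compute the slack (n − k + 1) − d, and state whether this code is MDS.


Singleton RHS = n − k + 1 = 13, slack = -3, bound violated (no such code; not MDS).

Singleton bound: d ≤ n − k + 1.
Here n = 19, k = 7, so n − k + 1 = 13.
Given d = 16, check d ≤ 13: NO.
Slack = (n − k + 1) − d = -3.
The slack is negative: d = 16 exceeds n − k + 1 = 13 by 3, so the Singleton bound is violated and no linear [19, 7, 16]_9 code can exist. In particular it is not MDS (MDS requires d = n − k + 1 exactly).
Description: the claimed parameters are [19, 7, 16]_9; such a code would be impossible (violates the Singleton bound).


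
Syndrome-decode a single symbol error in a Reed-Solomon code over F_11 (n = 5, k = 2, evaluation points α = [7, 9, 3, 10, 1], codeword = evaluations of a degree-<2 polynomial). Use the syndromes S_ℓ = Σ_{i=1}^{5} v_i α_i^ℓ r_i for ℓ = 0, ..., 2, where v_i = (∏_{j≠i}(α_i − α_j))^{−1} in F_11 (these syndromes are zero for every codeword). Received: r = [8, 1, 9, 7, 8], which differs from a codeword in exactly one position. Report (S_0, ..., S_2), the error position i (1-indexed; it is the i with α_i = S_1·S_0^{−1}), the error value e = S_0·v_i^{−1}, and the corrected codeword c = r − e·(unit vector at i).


S = (8, 1, 7), error at position 1, error magnitude e = 8, c = [0, 1, 9, 7, 8].

Step 1: column multipliers v_i = (∏_{j≠i}(α_i − α_j))^{−1} mod 11.
  i = 1 (α = 7): (7−9)(7−3)(7−10)(7−1) = (−2)·4·(−3)·6 = 144 ≡ 1, so v_1 = 1^{−1} = 1 (mod 11).
  i = 2 (α = 9): (9−7)(9−3)(9−10)(9−1) = 2·6·(−1)·8 = −96 ≡ 3, so v_2 = 3^{−1} = 4 (mod 11).
  i = 3 (α = 3): (3−7)(3−9)(3−10)(3−1) = (−4)·(−6)·(−7)·2 = −336 ≡ 5, so v_3 = 5^{−1} = 9 (mod 11).
  i = 4 (α = 10): (10−7)(10−9)(10−3)(10−1) = 3·1·7·9 = 189 ≡ 2, so v_4 = 2^{−1} = 6 (mod 11).
  i = 5 (α = 1): (1−7)(1−9)(1−3)(1−10) = (−6)·(−8)·(−2)·(−9) = 864 ≡ 6, so v_5 = 6^{−1} = 2 (mod 11).
  v = [1, 4, 9, 6, 2].
Step 2: syndromes of r = [8, 1, 9, 7, 8] (all sums mod 11).
  S_0 = Σ v_i r_i = 1·8 + 4·1 + 9·9 + 6·7 + 2·8 = 151 ≡ 8.
  S_1 = Σ v_i α_i r_i = 1·7·8 + 4·9·1 + 9·3·9 + 6·10·7 + 2·1·8 = 771 ≡ 1.
  α_i^2 mod 11 = [5, 4, 9, 1, 1].
  S_2 = Σ v_i α_i^2 r_i = 1·5·8 + 4·4·1 + 9·9·9 + 6·1·7 + 2·1·8 = 843 ≡ 7.
  S = (8, 1, 7) ≠ 0, so r is not a codeword (an error is present).
Step 3: locate the error. For a single error e at position i, S_ℓ = v_i·e·α_i^ℓ, so α_err = S_1/S_0.
  S_0^{−1} = 8^{−1} = 7 (mod 11), so α_err = 1·7 = 7 ≡ 7 = α_1. Error position i = 1.
  Consistency check: S_2/S_1 = 7·1 = 7 ≡ 7 = α_err ✓ (single-error assumption holds).
Step 4: error magnitude e = S_0/v_1 = S_0·∏_{j≠1}(α_1 − α_j) = 8·1 = 8 ≡ 8 (mod 11).
Step 5: correct position 1: c_1 = r_1 − e = 8 − 8 ≡ 0 (mod 11). Hence c = [0, 1, 9, 7, 8].
  Check: interpolating c through the α_i gives m(x) = 2 + 6·x (degree < 2) with m(α_i) = c_i for every i, so c is indeed a codeword.


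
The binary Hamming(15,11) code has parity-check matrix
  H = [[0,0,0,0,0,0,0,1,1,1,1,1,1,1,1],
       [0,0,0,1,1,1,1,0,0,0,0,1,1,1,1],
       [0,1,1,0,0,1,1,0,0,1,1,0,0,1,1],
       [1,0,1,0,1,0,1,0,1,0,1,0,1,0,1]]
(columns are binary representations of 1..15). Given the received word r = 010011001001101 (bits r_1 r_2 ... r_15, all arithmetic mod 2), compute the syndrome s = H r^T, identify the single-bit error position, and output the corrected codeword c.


s = (0, 1, 1, 0)^T, error position = 6, corrected codeword c = 010010001001101

Compute s = H r^T mod 2 one row at a time:
  s_1 = 0 + 1 + 0 + 0 + 1 + 1 + 0 + 1 = 4 ≡ 0 (mod 2).
  s_2 = 0 + 1 + 1 + 0 + 1 + 1 + 0 + 1 = 5 ≡ 1 (mod 2).
  s_3 = 1 + 0 + 1 + 0 + 0 + 0 + 0 + 1 = 3 ≡ 1 (mod 2).
  s_4 = 0 + 0 + 1 + 0 + 1 + 0 + 1 + 1 = 4 ≡ 0 (mod 2).
s = (0, 1, 1, 0)^T — this equals column 6 of H (binary 0110), so error is at position 6.
Correct: flip bit 6 of r = 010011001001101 to get c = 010010001001101.


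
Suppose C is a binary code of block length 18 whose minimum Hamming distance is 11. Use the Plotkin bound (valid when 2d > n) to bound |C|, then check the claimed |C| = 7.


Plotkin bound M ≤ 4; given |C| = 7 > bound (violated).

Check applicability: 2d = 22, n = 18.
2d − n = 4 > 0, so Plotkin applies.
Compute d/(2d−n) = 11/4 ≈ 2.7500.
⌊d/(2d−n)⌋ = 2.
Plotkin bound: M ≤ 2·2 = 4.
Given |C| = 7, check: VIOLATED.
This |C| is above the Plotkin bound, so no binary code with n = 18, d = 11 and 7 codewords exists.


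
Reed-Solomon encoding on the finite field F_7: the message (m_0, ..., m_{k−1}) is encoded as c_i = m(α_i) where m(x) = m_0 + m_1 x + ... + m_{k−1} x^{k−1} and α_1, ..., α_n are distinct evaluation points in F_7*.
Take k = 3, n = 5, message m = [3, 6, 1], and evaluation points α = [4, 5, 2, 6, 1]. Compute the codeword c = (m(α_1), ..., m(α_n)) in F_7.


c = [1, 2, 5, 5, 3]

Message polynomial: m(x) = 3 + 6·x + 1·x^2 (mod 7).
For each evaluation point α_i, compute m(α_i) mod 7:
  α_1 = 4: Horner steps 1 → 3 → 1, so m(4) = 1.
  α_2 = 5: Horner steps 1 → 4 → 2, so m(5) = 2.
  α_3 = 2: Horner steps 1 → 1 → 5, so m(2) = 5.
  α_4 = 6: Horner steps 1 → 5 → 5, so m(6) = 5.
  α_5 = 1: Horner steps 1 → 0 → 3, so m(1) = 3.
Codeword c = [1, 2, 5, 5, 3] ∈ F_7^5.


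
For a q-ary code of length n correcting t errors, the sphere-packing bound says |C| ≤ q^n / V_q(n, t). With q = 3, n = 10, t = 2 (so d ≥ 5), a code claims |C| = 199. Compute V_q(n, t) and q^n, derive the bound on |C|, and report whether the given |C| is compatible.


V_q(n, t) = 201, q^n = 59049, Hamming bound = 293, |C| = 199 ≤ bound (satisfied).

Step 1: Compute V_q(n, t) = Σ_{j=0}^2 C(n, j) (q−1)^j.
  j = 0: C(10,0)·(2)^0 = 1·1 = 1.
  j = 1: C(10,1)·(2)^1 = 10·2 = 20.
  j = 2: C(10,2)·(2)^2 = 45·4 = 180.
  V_q(n, t) = 1 + 20 + 180 = 201.
Step 2: q^n = 3^10 = 59049.
Step 3: Hamming bound ⌊q^n / V_q(n,t)⌋ = ⌊59049/201⌋ = 293.
Step 4: Compare |C| = 199 to 293: satisfied.
The claimed |C| lies below the Hamming bound.


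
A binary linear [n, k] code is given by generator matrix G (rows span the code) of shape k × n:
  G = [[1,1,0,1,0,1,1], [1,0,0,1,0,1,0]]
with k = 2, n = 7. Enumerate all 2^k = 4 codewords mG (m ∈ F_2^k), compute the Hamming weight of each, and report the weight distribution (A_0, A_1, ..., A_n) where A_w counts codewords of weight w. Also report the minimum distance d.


Weight distribution: A_0 = 1, A_2 = 1, A_3 = 1, A_5 = 1. Minimum distance d = 2.

Enumerate all 2^2 = 4 messages m ∈ F_2^2.
For each, compute codeword c = mG in F_2^7, then tally its weight.
  m = 00 → c = 0000000, weight = 0.
  m = 10 → c = 1101011, weight = 5.
  m = 01 → c = 1001010, weight = 3.
  m = 11 → c = 0100001, weight = 2.
Tally weights:
  weight 0: 1 codewords.
  weight 2: 1 codewords.
  weight 3: 1 codewords.
  weight 5: 1 codewords.
Minimum distance d = smallest w > 0 with A_w > 0 = 2.
Sanity: Σ A_w = 4 = 2^2 = 4 ✓.


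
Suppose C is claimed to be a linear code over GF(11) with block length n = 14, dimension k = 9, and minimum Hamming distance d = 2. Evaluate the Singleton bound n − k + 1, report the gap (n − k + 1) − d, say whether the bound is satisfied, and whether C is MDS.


Singleton RHS = n − k + 1 = 6, slack = 4, bound satisfied, not MDS.

Singleton bound: d ≤ n − k + 1.
Here n = 14, k = 9, so n − k + 1 = 6.
Given d = 2, check d ≤ 6: YES.
Slack = (n − k + 1) − d = 4.
The code is NOT MDS (slack = 4 > 0).
Description: the claimed parameters are [14, 9, 2]_11; such a code would be non-MDS.


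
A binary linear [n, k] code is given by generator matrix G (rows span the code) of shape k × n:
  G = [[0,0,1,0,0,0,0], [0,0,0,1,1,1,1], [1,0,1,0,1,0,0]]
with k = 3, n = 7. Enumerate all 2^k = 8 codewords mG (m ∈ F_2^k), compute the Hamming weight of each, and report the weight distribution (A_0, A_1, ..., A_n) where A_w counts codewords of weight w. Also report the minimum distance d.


Weight distribution: A_0 = 1, A_1 = 1, A_2 = 1, A_3 = 1, A_4 = 2, A_5 = 2. Minimum distance d = 1.

Enumerate all 2^3 = 8 messages m ∈ F_2^3.
For each, compute codeword c = mG in F_2^7, then tally its weight.
  m = 000 → c = 0000000, weight = 0.
  m = 100 → c = 0010000, weight = 1.
  m = 010 → c = 0001111, weight = 4.
  m = 110 → c = 0011111, weight = 5.
  m = 001 → c = 1010100, weight = 3.
  m = 101 → c = 1000100, weight = 2.
  m = 011 → c = 1011011, weight = 5.
  m = 111 → c = 1001011, weight = 4.
Tally weights:
  weight 0: 1 codewords.
  weight 1: 1 codewords.
  weight 2: 1 codewords.
  weight 3: 1 codewords.
  weight 4: 2 codewords.
  weight 5: 2 codewords.
Minimum distance d = smallest w > 0 with A_w > 0 = 1.
Sanity: Σ A_w = 8 = 2^3 = 8 ✓.


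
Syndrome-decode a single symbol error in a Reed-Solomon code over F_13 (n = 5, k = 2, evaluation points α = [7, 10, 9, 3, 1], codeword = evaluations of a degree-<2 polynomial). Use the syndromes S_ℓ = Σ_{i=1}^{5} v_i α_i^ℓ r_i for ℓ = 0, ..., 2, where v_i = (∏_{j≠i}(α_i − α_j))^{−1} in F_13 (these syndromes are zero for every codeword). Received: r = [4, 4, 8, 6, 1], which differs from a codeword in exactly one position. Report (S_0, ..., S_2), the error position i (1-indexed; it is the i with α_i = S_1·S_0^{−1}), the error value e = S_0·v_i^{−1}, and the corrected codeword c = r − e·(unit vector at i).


S = (1, 7, 10), error at position 1, error magnitude e = 1, c = [3, 4, 8, 6, 1].

Step 1: column multipliers v_i = (∏_{j≠i}(α_i − α_j))^{−1} mod 13.
  i = 1 (α = 7): (7−10)(7−9)(7−3)(7−1) = (−3)·(−2)·4·6 = 144 ≡ 1, so v_1 = 1^{−1} = 1 (mod 13).
  i = 2 (α = 10): (10−7)(10−9)(10−3)(10−1) = 3·1·7·9 = 189 ≡ 7, so v_2 = 7^{−1} = 2 (mod 13).
  i = 3 (α = 9): (9−7)(9−10)(9−3)(9−1) = 2·(−1)·6·8 = −96 ≡ 8, so v_3 = 8^{−1} = 5 (mod 13).
  i = 4 (α = 3): (3−7)(3−10)(3−9)(3−1) = (−4)·(−7)·(−6)·2 = −336 ≡ 2, so v_4 = 2^{−1} = 7 (mod 13).
  i = 5 (α = 1): (1−7)(1−10)(1−9)(1−3) = (−6)·(−9)·(−8)·(−2) = 864 ≡ 6, so v_5 = 6^{−1} = 11 (mod 13).
  v = [1, 2, 5, 7, 11].
Step 2: syndromes of r = [4, 4, 8, 6, 1] (all sums mod 13).
  S_0 = Σ v_i r_i = 1·4 + 2·4 + 5·8 + 7·6 + 11·1 = 105 ≡ 1.
  S_1 = Σ v_i α_i r_i = 1·7·4 + 2·10·4 + 5·9·8 + 7·3·6 + 11·1·1 = 605 ≡ 7.
  α_i^2 mod 13 = [10, 9, 3, 9, 1].
  S_2 = Σ v_i α_i^2 r_i = 1·10·4 + 2·9·4 + 5·3·8 + 7·9·6 + 11·1·1 = 621 ≡ 10.
  S = (1, 7, 10) ≠ 0, so r is not a codeword (an error is present).
Step 3: locate the error. For a single error e at position i, S_ℓ = v_i·e·α_i^ℓ, so α_err = S_1/S_0.
  S_0^{−1} = 1^{−1} = 1 (mod 13), so α_err = 7·1 = 7 ≡ 7 = α_1. Error position i = 1.
  Consistency check: S_2/S_1 = 10·2 = 20 ≡ 7 = α_err ✓ (single-error assumption holds).
Step 4: error magnitude e = S_0/v_1 = S_0·∏_{j≠1}(α_1 − α_j) = 1·1 = 1 ≡ 1 (mod 13).
Step 5: correct position 1: c_1 = r_1 − e = 4 − 1 ≡ 3 (mod 13). Hence c = [3, 4, 8, 6, 1].
  Check: interpolating c through the α_i gives m(x) = 5 + 9·x (degree < 2) with m(α_i) = c_i for every i, so c is indeed a codeword.


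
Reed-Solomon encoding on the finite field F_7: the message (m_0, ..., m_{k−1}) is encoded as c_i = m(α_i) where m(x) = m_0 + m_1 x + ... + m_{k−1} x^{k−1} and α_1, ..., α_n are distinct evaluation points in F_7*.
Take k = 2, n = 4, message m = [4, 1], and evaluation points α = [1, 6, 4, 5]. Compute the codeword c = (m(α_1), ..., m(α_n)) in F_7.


c = [5, 3, 1, 2]

Message polynomial: m(x) = 4 + 1·x (mod 7).
For each evaluation point α_i, compute m(α_i) mod 7:
  α_1 = 1: Horner steps 1 → 5, so m(1) = 5.
  α_2 = 6: Horner steps 1 → 3, so m(6) = 3.
  α_3 = 4: Horner steps 1 → 1, so m(4) = 1.
  α_4 = 5: Horner steps 1 → 2, so m(5) = 2.
Codeword c = [5, 3, 1, 2] ∈ F_7^4.


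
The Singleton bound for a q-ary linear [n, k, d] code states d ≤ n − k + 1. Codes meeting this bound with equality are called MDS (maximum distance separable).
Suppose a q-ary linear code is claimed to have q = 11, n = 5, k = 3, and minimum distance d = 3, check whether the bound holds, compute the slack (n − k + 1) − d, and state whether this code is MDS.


Singleton RHS = n − k + 1 = 3, slack = 0, bound satisfied, MDS.

Singleton bound: d ≤ n − k + 1.
Here n = 5, k = 3, so n − k + 1 = 3.
Given d = 3, check d ≤ 3: YES.
Slack = (n − k + 1) − d = 0.
The code is MDS (slack = 0).
Description: the claimed parameters are [5, 3, 3]_11; such a code would be MDS (meets Singleton bound).


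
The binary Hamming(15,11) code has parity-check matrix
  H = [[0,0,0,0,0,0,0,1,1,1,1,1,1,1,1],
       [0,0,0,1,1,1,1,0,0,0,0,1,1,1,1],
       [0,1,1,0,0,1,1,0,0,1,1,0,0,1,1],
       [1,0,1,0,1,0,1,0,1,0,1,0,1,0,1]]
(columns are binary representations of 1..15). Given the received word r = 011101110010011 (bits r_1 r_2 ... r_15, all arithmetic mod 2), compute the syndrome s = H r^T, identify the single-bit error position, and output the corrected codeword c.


s = (0, 1, 1, 0)^T, error position = 6, corrected codeword c = 011100110010011

Compute s = H r^T mod 2 one row at a time:
  s_1 = 1 + 0 + 0 + 1 + 0 + 0 + 1 + 1 = 4 ≡ 0 (mod 2).
  s_2 = 1 + 0 + 1 + 1 + 0 + 0 + 1 + 1 = 5 ≡ 1 (mod 2).
  s_3 = 1 + 1 + 1 + 1 + 0 + 1 + 1 + 1 = 7 ≡ 1 (mod 2).
  s_4 = 0 + 1 + 0 + 1 + 0 + 1 + 0 + 1 = 4 ≡ 0 (mod 2).
s = (0, 1, 1, 0)^T — this equals column 6 of H (binary 0110), so error is at position 6.
Correct: flip bit 6 of r = 011101110010011 to get c = 011100110010011.


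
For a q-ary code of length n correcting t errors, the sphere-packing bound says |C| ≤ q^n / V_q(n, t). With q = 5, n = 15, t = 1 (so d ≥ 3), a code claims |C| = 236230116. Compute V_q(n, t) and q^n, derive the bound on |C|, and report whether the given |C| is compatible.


V_q(n, t) = 61, q^n = 30517578125, Hamming bound = 500288165, |C| = 236230116 ≤ bound (satisfied).

Step 1: Compute V_q(n, t) = Σ_{j=0}^1 C(n, j) (q−1)^j.
  j = 0: C(15,0)·(4)^0 = 1·1 = 1.
  j = 1: C(15,1)·(4)^1 = 15·4 = 60.
  V_q(n, t) = 1 + 60 = 61.
Step 2: q^n = 5^15 = 30517578125.
Step 3: Hamming bound ⌊q^n / V_q(n,t)⌋ = ⌊30517578125/61⌋ = 500288165.
Step 4: Compare |C| = 236230116 to 500288165: satisfied.
The claimed |C| lies below the Hamming bound.


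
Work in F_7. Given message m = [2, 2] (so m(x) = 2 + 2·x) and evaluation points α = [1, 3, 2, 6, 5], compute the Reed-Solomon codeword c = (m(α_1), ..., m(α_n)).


c = [4, 1, 6, 0, 5]

Message polynomial: m(x) = 2 + 2·x (mod 7).
For each evaluation point α_i, compute m(α_i) mod 7:
  α_1 = 1: Horner steps 2 → 4, so m(1) = 4.
  α_2 = 3: Horner steps 2 → 1, so m(3) = 1.
  α_3 = 2: Horner steps 2 → 6, so m(2) = 6.
  α_4 = 6: Horner steps 2 → 0, so m(6) = 0.
  α_5 = 5: Horner steps 2 → 5, so m(5) = 5.
Codeword c = [4, 1, 6, 0, 5] ∈ F_7^5.


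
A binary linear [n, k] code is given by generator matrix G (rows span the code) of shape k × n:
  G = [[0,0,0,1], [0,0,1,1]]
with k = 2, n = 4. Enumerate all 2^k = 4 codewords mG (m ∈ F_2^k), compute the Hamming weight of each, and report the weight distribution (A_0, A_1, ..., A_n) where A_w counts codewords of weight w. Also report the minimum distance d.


Weight distribution: A_0 = 1, A_1 = 2, A_2 = 1. Minimum distance d = 1.

Enumerate all 2^2 = 4 messages m ∈ F_2^2.
For each, compute codeword c = mG in F_2^4, then tally its weight.
  m = 00 → c = 0000, weight = 0.
  m = 10 → c = 0001, weight = 1.
  m = 01 → c = 0011, weight = 2.
  m = 11 → c = 0010, weight = 1.
Tally weights:
  weight 0: 1 codewords.
  weight 1: 2 codewords.
  weight 2: 1 codewords.
Minimum distance d = smallest w > 0 with A_w > 0 = 1.
Sanity: Σ A_w = 4 = 2^2 = 4 ✓.


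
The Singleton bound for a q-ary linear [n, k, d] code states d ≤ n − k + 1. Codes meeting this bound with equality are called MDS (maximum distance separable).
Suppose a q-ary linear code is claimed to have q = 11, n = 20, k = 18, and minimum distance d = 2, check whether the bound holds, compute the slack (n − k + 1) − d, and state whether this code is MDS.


Singleton RHS = n − k + 1 = 3, slack = 1, bound satisfied, not MDS.

Singleton bound: d ≤ n − k + 1.
Here n = 20, k = 18, so n − k + 1 = 3.
Given d = 2, check d ≤ 3: YES.
Slack = (n − k + 1) − d = 1.
The code is NOT MDS (slack = 1 > 0).
Description: the claimed parameters are [20, 18, 2]_11; such a code would be non-MDS.


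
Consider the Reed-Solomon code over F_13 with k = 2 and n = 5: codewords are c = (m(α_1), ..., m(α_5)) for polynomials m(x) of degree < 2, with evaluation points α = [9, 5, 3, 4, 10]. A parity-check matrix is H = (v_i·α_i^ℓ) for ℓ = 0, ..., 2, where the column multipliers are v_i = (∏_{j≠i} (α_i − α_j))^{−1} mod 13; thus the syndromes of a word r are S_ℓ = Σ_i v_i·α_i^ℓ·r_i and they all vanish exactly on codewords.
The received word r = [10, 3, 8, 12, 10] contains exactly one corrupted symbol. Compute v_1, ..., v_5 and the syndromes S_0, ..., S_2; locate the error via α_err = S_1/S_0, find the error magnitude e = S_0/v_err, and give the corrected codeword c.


S = (3, 1, 9), error at position 1, error magnitude e = 4, c = [6, 3, 8, 12, 10].

Step 1: column multipliers v_i = (∏_{j≠i}(α_i − α_j))^{−1} mod 13.
  i = 1 (α = 9): (9−5)(9−3)(9−4)(9−10) = 4·6·5·(−1) = −120 ≡ 10, so v_1 = 10^{−1} = 4 (mod 13).
  i = 2 (α = 5): (5−9)(5−3)(5−4)(5−10) = (−4)·2·1·(−5) = 40 ≡ 1, so v_2 = 1^{−1} = 1 (mod 13).
  i = 3 (α = 3): (3−9)(3−5)(3−4)(3−10) = (−6)·(−2)·(−1)·(−7) = 84 ≡ 6, so v_3 = 6^{−1} = 11 (mod 13).
  i = 4 (α = 4): (4−9)(4−5)(4−3)(4−10) = (−5)·(−1)·1·(−6) = −30 ≡ 9, so v_4 = 9^{−1} = 3 (mod 13).
  i = 5 (α = 10): (10−9)(10−5)(10−3)(10−4) = 1·5·7·6 = 210 ≡ 2, so v_5 = 2^{−1} = 7 (mod 13).
  v = [4, 1, 11, 3, 7].
Step 2: syndromes of r = [10, 3, 8, 12, 10] (all sums mod 13).
  S_0 = Σ v_i r_i = 4·10 + 1·3 + 11·8 + 3·12 + 7·10 = 237 ≡ 3.
  S_1 = Σ v_i α_i r_i = 4·9·10 + 1·5·3 + 11·3·8 + 3·4·12 + 7·10·10 = 1483 ≡ 1.
  α_i^2 mod 13 = [3, 12, 9, 3, 9].
  S_2 = Σ v_i α_i^2 r_i = 4·3·10 + 1·12·3 + 11·9·8 + 3·3·12 + 7·9·10 = 1686 ≡ 9.
  S = (3, 1, 9) ≠ 0, so r is not a codeword (an error is present).
Step 3: locate the error. For a single error e at position i, S_ℓ = v_i·e·α_i^ℓ, so α_err = S_1/S_0.
  S_0^{−1} = 3^{−1} = 9 (mod 13), so α_err = 1·9 = 9 ≡ 9 = α_1. Error position i = 1.
  Consistency check: S_2/S_1 = 9·1 = 9 ≡ 9 = α_err ✓ (single-error assumption holds).
Step 4: error magnitude e = S_0/v_1 = S_0·∏_{j≠1}(α_1 − α_j) = 3·10 = 30 ≡ 4 (mod 13).
Step 5: correct position 1: c_1 = r_1 − e = 10 − 4 ≡ 6 (mod 13). Hence c = [6, 3, 8, 12, 10].
  Check: interpolating c through the α_i gives m(x) = 9 + 4·x (degree < 2) with m(α_i) = c_i for every i, so c is indeed a codeword.


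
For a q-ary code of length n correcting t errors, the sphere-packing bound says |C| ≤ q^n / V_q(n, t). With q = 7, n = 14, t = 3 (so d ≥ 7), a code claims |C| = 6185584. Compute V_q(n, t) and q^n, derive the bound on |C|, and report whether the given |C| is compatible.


V_q(n, t) = 81985, q^n = 678223072849, Hamming bound = 8272526, |C| = 6185584 ≤ bound (satisfied).

Step 1: Compute V_q(n, t) = Σ_{j=0}^3 C(n, j) (q−1)^j.
  j = 0: C(14,0)·(6)^0 = 1·1 = 1.
  j = 1: C(14,1)·(6)^1 = 14·6 = 84.
  j = 2: C(14,2)·(6)^2 = 91·36 = 3276.
  j = 3: C(14,3)·(6)^3 = 364·216 = 78624.
  V_q(n, t) = 1 + 84 + 3276 + 78624 = 81985.
Step 2: q^n = 7^14 = 678223072849.
Step 3: Hamming bound ⌊q^n / V_q(n,t)⌋ = ⌊678223072849/81985⌋ = 8272526.
Step 4: Compare |C| = 6185584 to 8272526: satisfied.
The claimed |C| lies below the Hamming bound.


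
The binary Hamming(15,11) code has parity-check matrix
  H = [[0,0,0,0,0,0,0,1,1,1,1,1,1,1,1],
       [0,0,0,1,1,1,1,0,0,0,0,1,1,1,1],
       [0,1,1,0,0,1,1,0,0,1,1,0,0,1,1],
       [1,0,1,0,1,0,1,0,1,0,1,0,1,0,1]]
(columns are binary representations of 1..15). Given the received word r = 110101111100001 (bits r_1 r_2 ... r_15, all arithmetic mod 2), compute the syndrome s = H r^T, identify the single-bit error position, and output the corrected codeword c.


s = (0, 0, 1, 0)^T, error position = 2, corrected codeword c = 100101111100001

Compute s = H r^T mod 2 one row at a time:
  s_1 = 1 + 1 + 1 + 0 + 0 + 0 + 0 + 1 = 4 ≡ 0 (mod 2).
  s_2 = 1 + 0 + 1 + 1 + 0 + 0 + 0 + 1 = 4 ≡ 0 (mod 2).
  s_3 = 1 + 0 + 1 + 1 + 1 + 0 + 0 + 1 = 5 ≡ 1 (mod 2).
  s_4 = 1 + 0 + 0 + 1 + 1 + 0 + 0 + 1 = 4 ≡ 0 (mod 2).
s = (0, 0, 1, 0)^T — this equals column 2 of H (binary 0010), so error is at position 2.
Correct: flip bit 2 of r = 110101111100001 to get c = 100101111100001.


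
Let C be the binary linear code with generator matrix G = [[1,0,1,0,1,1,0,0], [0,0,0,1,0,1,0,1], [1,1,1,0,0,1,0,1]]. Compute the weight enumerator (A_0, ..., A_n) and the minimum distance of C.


Weight distribution: A_0 = 1, A_3 = 2, A_4 = 3, A_5 = 2. Minimum distance d = 3.

Enumerate all 2^3 = 8 messages m ∈ F_2^3.
For each, compute codeword c = mG in F_2^8, then tally its weight.
  m = 000 → c = 00000000, weight = 0.
  m = 100 → c = 10101100, weight = 4.
  m = 010 → c = 00010101, weight = 3.
  m = 110 → c = 10111001, weight = 5.
  m = 001 → c = 11100101, weight = 5.
  m = 101 → c = 01001001, weight = 3.
  m = 011 → c = 11110000, weight = 4.
  m = 111 → c = 01011100, weight = 4.
Tally weights:
  weight 0: 1 codewords.
  weight 3: 2 codewords.
  weight 4: 3 codewords.
  weight 5: 2 codewords.
Minimum distance d = smallest w > 0 with A_w > 0 = 3.
Sanity: Σ A_w = 8 = 2^3 = 8 ✓.
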